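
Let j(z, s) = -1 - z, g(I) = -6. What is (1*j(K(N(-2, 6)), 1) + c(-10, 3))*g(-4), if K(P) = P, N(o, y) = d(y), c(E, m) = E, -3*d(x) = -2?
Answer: 70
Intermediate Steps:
d(x) = 2/3 (d(x) = -1/3*(-2) = 2/3)
N(o, y) = 2/3
(1*j(K(N(-2, 6)), 1) + c(-10, 3))*g(-4) = (1*(-1 - 1*2/3) - 10)*(-6) = (1*(-1 - 2/3) - 10)*(-6) = (1*(-5/3) - 10)*(-6) = (-5/3 - 10)*(-6) = -35/3*(-6) = 70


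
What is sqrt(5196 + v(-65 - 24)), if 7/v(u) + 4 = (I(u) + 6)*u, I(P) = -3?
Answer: sqrt(381597539)/271 ≈ 72.083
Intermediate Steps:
v(u) = 7/(-4 + 3*u) (v(u) = 7/(-4 + (-3 + 6)*u) = 7/(-4 + 3*u))
sqrt(5196 + v(-65 - 24)) = sqrt(5196 + 7/(-4 + 3*(-65 - 24))) = sqrt(5196 + 7/(-4 + 3*(-89))) = sqrt(5196 + 7/(-4 - 267)) = sqrt(5196 + 7/(-271)) = sqrt(5196 + 7*(-1/271)) = sqrt(5196 - 7/271) = sqrt(1408109/271) = sqrt(381597539)/271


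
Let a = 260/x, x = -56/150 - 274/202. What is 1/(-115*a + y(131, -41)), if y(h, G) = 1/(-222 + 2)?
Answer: 2882660/49828336897 ≈ 5.7852e-5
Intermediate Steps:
x = -13103/7575 (x = -56*1/150 - 274*1/202 = -28/75 - 137/101 = -13103/7575 ≈ -1.7298)
y(h, G) = -1/220 (y(h, G) = 1/(-220) = -1/220)
a = -1969500/13103 (a = 260/(-13103/7575) = 260*(-7575/13103) = -1969500/13103 ≈ -150.31)
1/(-115*a + y(131, -41)) = 1/(-115*(-1969500/13103) - 1/220) = 1/(226492500/13103 - 1/220) = 1/(49828336897/2882660) = 2882660/49828336897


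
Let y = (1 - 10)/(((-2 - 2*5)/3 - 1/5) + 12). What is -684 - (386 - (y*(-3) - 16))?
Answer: -14073/13 ≈ -1082.5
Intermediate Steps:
y = -15/13 (y = -9/(((-2 - 10)*(⅓) - 1*⅕) + 12) = -9/((-12*⅓ - ⅕) + 12) = -9/((-4 - ⅕) + 12) = -9/(-21/5 + 12) = -9/39/5 = -9*5/39 = -15/13 ≈ -1.1538)
-684 - (386 - (y*(-3) - 16)) = -684 - (386 - (-15/13*(-3) - 16)) = -684 - (386 - (45/13 - 16)) = -684 - (386 - 1*(-163/13)) = -684 - (386 + 163/13) = -684 - 1*5181/13 = -684 - 5181/13 = -14073/13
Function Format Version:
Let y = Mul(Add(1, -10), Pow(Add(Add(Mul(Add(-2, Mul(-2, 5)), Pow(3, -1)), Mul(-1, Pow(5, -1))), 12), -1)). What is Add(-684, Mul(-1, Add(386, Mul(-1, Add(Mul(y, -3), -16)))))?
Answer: Rational(-14073, 13) ≈ -1082.5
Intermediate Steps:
y = Rational(-15, 13) (y = Mul(-9, Pow(Add(Add(Mul(Add(-2, -10), Rational(1, 3)), Mul(-1, Rational(1, 5))), 12), -1)) = Mul(-9, Pow(Add(Add(Mul(-12, Rational(1, 3)), Rational(-1, 5)), 12), -1)) = Mul(-9, Pow(Add(Add(-4, Rational(-1, 5)), 12), -1)) = Mul(-9, Pow(Add(Rational(-21, 5), 12), -1)) = Mul(-9, Pow(Rational(39, 5), -1)) = Mul(-9, Rational(5, 39)) = Rational(-15, 13) ≈ -1.1538)
Add(-684, Mul(-1, Add(386, Mul(-1, Add(Mul(y, -3), -16))))) = Add(-684, Mul(-1, Add(386, Mul(-1, Add(Mul(Rational(-15, 13), -3), -16))))) = Add(-684, Mul(-1, Add(386, Mul(-1, Add(Rational(45, 13), -16))))) = Add(-684, Mul(-1, Add(386, Mul(-1, Rational(-163, 13))))) = Add(-684, Mul(-1, Add(386, Rational(163, 13)))) = Add(-684, Mul(-1, Rational(5181, 13))) = Add(-684, Rational(-5181, 13)) = Rational(-14073, 13)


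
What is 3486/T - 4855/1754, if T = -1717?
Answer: -14450479/3011618 ≈ -4.7982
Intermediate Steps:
3486/T - 4855/1754 = 3486/(-1717) - 4855/1754 = 3486*(-1/1717) - 4855*1/1754 = -3486/1717 - 4855/1754 = -14450479/3011618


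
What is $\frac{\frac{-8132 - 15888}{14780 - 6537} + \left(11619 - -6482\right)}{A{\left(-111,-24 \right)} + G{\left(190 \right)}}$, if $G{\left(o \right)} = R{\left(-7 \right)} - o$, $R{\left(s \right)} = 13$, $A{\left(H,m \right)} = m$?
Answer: $- \frac{149182523}{1656843} \approx -90.04$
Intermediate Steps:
$G{\left(o \right)} = 13 - o$
$\frac{\frac{-8132 - 15888}{14780 - 6537} + \left(11619 - -6482\right)}{A{\left(-111,-24 \right)} + G{\left(190 \right)}} = \frac{\frac{-8132 - 15888}{14780 - 6537} + \left(11619 - -6482\right)}{-24 + \left(13 - 190\right)} = \frac{- \frac{24020}{8243} + \left(11619 + 6482\right)}{-24 + \left(13 - 190\right)} = \frac{\left(-24020\right) \frac{1}{8243} + 18101}{-24 - 177} = \frac{- \frac{24020}{8243} + 18101}{-201} = \frac{149182523}{8243} \left(- \frac{1}{201}\right) = - \frac{149182523}{1656843}$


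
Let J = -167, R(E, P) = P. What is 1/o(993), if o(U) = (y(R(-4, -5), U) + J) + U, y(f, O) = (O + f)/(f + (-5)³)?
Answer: 5/4092 ≈ 0.0012219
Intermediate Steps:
y(f, O) = (O + f)/(-125 + f) (y(f, O) = (O + f)/(f - 125) = (O + f)/(-125 + f))
o(U) = -4341/26 + 129*U/130 (o(U) = ((U - 5)/(-125 - 5) - 167) + U = ((-5 + U)/(-130) - 167) + U = (-(-5 + U)/130 - 167) + U = ((1/26 - U/130) - 167) + U = (-4341/26 - U/130) + U = -4341/26 + 129*U/130)
1/o(993) = 1/(-4341/26 + (129/130)*993) = 1/(-4341/26 + 128097/130) = 1/(4092/5) = 5/4092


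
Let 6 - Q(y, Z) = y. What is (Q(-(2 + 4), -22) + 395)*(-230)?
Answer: -93610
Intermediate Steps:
Q(y, Z) = 6 - y
(Q(-(2 + 4), -22) + 395)*(-230) = ((6 - (-1)*(2 + 4)) + 395)*(-230) = ((6 - (-1)*6) + 395)*(-230) = ((6 - 1*(-6)) + 395)*(-230) = ((6 + 6) + 395)*(-230) = (12 + 395)*(-230) = 407*(-230) = -93610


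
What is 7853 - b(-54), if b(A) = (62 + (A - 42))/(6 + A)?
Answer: 188455/24 ≈ 7852.3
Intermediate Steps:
b(A) = (20 + A)/(6 + A) (b(A) = (62 + (-42 + A))/(6 + A) = (20 + A)/(6 + A))
7853 - b(-54) = 7853 - (20 - 54)/(6 - 54) = 7853 - (-34)/(-48) = 7853 - (-1)*(-34)/48 = 7853 - 1*17/24 = 7853 - 17/24 = 188455/24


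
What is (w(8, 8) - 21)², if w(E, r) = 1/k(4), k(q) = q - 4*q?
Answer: 64009/144 ≈ 444.51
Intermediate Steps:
k(q) = -3*q
w(E, r) = -1/12 (w(E, r) = 1/(-3*4) = 1/(-12) = -1/12)
(w(8, 8) - 21)² = (-1/12 - 21)² = (-253/12)² = 64009/144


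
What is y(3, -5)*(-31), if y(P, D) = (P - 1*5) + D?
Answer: 217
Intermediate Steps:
y(P, D) = -5 + D + P (y(P, D) = (P - 5) + D = (-5 + P) + D = -5 + D + P)
y(3, -5)*(-31) = (-5 - 5 + 3)*(-31) = -7*(-31) = 217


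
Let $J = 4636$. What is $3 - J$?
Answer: $-4633$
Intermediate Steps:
$3 - J = 3 - 4636 = -4633$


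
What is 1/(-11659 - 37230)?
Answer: -1/48889 ≈ -2.0454e-5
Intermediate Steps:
1/(-11659 - 37230) = 1/(-48889) = -1/48889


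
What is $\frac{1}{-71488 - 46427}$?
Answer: $- \frac{1}{117915} \approx -8.4807 \cdot 10^{-6}$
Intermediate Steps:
$\frac{1}{-71488 - 46427} = \frac{1}{-117915} = - \frac{1}{117915}$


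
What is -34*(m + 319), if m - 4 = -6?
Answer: -10778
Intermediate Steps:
m = -2 (m = 4 - 6 = -2)
-34*(m + 319) = -34*(-2 + 319) = -34*317 = -10778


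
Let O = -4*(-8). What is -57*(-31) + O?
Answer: 1799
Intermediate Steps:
O = 32
-57*(-31) + O = -57*(-31) + 32 = 1767 + 32 = 1799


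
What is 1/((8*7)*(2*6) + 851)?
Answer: 1/1523 ≈ 0.00065660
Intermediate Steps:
1/((8*7)*(2*6) + 851) = 1/(56*12 + 851) = 1/(672 + 851) = 1/1523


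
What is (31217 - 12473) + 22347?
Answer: 41091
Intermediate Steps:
(31217 - 12473) + 22347 = 18744 + 22347 = 41091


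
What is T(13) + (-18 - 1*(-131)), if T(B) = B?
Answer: 126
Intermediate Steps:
T(13) + (-18 - 1*(-131)) = 13 + (-18 - 1*(-131)) = 13 + (-18 + 131) = 13 + 113 = 126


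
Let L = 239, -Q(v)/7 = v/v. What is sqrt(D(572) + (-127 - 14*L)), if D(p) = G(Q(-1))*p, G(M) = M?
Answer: I*sqrt(7477) ≈ 86.47*I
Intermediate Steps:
Q(v) = -7 (Q(v) = -7*v/v = -7*1 = -7)
D(p) = -7*p
sqrt(D(572) + (-127 - 14*L)) = sqrt(-7*572 + (-127 - 14*239)) = sqrt(-4004 + (-127 - 3346)) = sqrt(-4004 - 3473) = sqrt(-7477) = I*sqrt(7477)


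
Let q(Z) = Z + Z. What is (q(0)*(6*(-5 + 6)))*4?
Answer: 0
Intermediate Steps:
q(Z) = 2*Z
(q(0)*(6*(-5 + 6)))*4 = ((2*0)*(6*(-5 + 6)))*4 = (0*(6*1))*4 = (0*6)*4 = 0*4 = 0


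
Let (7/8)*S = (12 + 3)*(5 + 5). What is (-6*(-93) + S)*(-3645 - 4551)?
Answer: -41848776/7 ≈ -5.9784e+6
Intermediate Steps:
S = 1200/7 (S = 8*((12 + 3)*(5 + 5))/7 = 8*(15*10)/7 = (8/7)*150 = 1200/7 ≈ 171.43)
(-6*(-93) + S)*(-3645 - 4551) = (-6*(-93) + 1200/7)*(-3645 - 4551) = (558 + 1200/7)*(-8196) = (5106/7)*(-8196) = -41848776/7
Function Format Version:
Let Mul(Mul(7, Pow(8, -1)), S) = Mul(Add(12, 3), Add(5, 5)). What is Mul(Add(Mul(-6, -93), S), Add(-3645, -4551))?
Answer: Rational(-41848776, 7) ≈ -5.9784e+6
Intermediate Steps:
S = Rational(1200, 7) (S = Mul(Rational(8, 7), Mul(Add(12, 3), Add(5, 5))) = Mul(Rational(8, 7), Mul(15, 10)) = Mul(Rational(8, 7), 150) = Rational(1200, 7) ≈ 171.43)
Mul(Add(Mul(-6, -93), S), Add(-3645, -4551)) = Mul(Add(Mul(-6, -93), Rational(1200, 7)), Add(-3645, -4551)) = Mul(Add(558, Rational(1200, 7)), -8196) = Mul(Rational(5106, 7), -8196) = Rational(-41848776, 7)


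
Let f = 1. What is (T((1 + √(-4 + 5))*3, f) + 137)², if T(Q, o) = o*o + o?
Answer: 19321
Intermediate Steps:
T(Q, o) = o + o² (T(Q, o) = o² + o = o + o²)
(T((1 + √(-4 + 5))*3, f) + 137)² = (1*(1 + 1) + 137)² = (1*2 + 137)² = (2 + 137)² = 139² = 19321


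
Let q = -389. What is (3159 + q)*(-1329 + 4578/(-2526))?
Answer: -1551953440/421 ≈ -3.6864e+6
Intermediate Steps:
(3159 + q)*(-1329 + 4578/(-2526)) = (3159 - 389)*(-1329 + 4578/(-2526)) = 2770*(-1329 + 4578*(-1/2526)) = 2770*(-1329 - 763/421) = 2770*(-560272/421) = -1551953440/421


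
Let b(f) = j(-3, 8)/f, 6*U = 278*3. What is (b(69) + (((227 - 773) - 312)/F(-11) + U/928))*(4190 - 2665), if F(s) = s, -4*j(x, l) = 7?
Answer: 7628756075/64032 ≈ 1.1914e+5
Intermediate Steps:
j(x, l) = -7/4 (j(x, l) = -¼*7 = -7/4)
U = 139 (U = (278*3)/6 = (⅙)*834 = 139)
b(f) = -7/(4*f)
(b(69) + (((227 - 773) - 312)/F(-11) + U/928))*(4190 - 2665) = (-7/4/69 + (((227 - 773) - 312)/(-11) + 139/928))*(4190 - 2665) = (-7/4*1/69 + ((-546 - 312)*(-1/11) + 139*(1/928)))*1525 = (-7/276 + (-858*(-1/11) + 139/928))*1525 = (-7/276 + (78 + 139/928))*1525 = (-7/276 + 72523/928)*1525 = (5002463/64032)*1525 = 7628756075/64032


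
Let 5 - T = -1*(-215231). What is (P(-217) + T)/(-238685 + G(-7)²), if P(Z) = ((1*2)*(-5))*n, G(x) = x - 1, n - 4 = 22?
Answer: 326/361 ≈ 0.90305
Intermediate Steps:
n = 26 (n = 4 + 22 = 26)
G(x) = -1 + x
P(Z) = -260 (P(Z) = ((1*2)*(-5))*26 = (2*(-5))*26 = -10*26 = -260)
T = -215226 (T = 5 - (-1)*(-215231) = 5 - 1*215231 = 5 - 215231 = -215226)
(P(-217) + T)/(-238685 + G(-7)²) = (-260 - 215226)/(-238685 + (-1 - 7)²) = -215486/(-238685 + (-8)²) = -215486/(-238685 + 64) = -215486/(-238621) = -215486*(-1/238621) = 326/361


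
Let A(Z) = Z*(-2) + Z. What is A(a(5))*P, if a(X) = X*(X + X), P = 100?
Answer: -5000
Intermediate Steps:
a(X) = 2*X**2 (a(X) = X*(2*X) = 2*X**2)
A(Z) = -Z (A(Z) = -2*Z + Z = -Z)
A(a(5))*P = -2*5**2*100 = -2*25*100 = -1*50*100 = -50*100 = -5000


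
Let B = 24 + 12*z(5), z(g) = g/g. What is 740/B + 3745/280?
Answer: 2443/72 ≈ 33.931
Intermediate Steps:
z(g) = 1
B = 36 (B = 24 + 12*1 = 24 + 12 = 36)
740/B + 3745/280 = 740/36 + 3745/280 = 740*(1/36) + 3745*(1/280) = 185/9 + 107/8 = 2443/72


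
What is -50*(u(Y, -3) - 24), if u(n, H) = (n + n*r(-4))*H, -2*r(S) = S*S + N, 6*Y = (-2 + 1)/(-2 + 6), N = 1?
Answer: 9975/8 ≈ 1246.9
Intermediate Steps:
Y = -1/24 (Y = ((-2 + 1)/(-2 + 6))/6 = (-1/4)/6 = (-1*¼)/6 = (⅙)*(-¼) = -1/24 ≈ -0.041667)
r(S) = -½ - S²/2 (r(S) = -(S*S + 1)/2 = -(S² + 1)/2 = -(1 + S²)/2 = -½ - S²/2)
u(n, H) = -15*H*n/2 (u(n, H) = (n + n*(-½ - ½*(-4)²))*H = (n + n*(-½ - ½*16))*H = (n + n*(-½ - 8))*H = (n + n*(-17/2))*H = (n - 17*n/2)*H = (-15*n/2)*H = -15*H*n/2)
-50*(u(Y, -3) - 24) = -50*(-15/2*(-3)*(-1/24) - 24) = -50*(-15/16 - 24) = -50*(-399/16) = 9975/8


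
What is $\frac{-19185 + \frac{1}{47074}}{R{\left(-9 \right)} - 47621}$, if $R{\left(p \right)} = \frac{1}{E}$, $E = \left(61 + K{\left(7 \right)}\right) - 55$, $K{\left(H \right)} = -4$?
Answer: $\frac{903114689}{2241687417} \approx 0.40287$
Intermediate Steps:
$E = 2$ ($E = \left(61 - 4\right) - 55 = 57 - 55 = 2$)
$R{\left(p \right)} = \frac{1}{2}$
$\frac{-19185 + \frac{1}{47074}}{R{\left(-9 \right)} - 47621} = \frac{-19185 + \frac{1}{47074}}{\frac{1}{2} - 47621} = \frac{-19185 + \frac{1}{47074}}{- \frac{95241}{2}} = \left(- \frac{903114689}{47074}\right) \left(- \frac{2}{95241}\right) = \frac{903114689}{2241687417}$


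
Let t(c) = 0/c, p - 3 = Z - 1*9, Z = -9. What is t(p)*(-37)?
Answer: 0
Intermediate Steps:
p = -15 (p = 3 + (-9 - 1*9) = 3 + (-9 - 9) = 3 - 18 = -15)
t(c) = 0
t(p)*(-37) = 0*(-37) = 0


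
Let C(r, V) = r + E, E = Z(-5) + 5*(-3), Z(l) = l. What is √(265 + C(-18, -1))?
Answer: √227 ≈ 15.067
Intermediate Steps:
E = -20 (E = -5 + 5*(-3) = -5 - 15 = -20)
C(r, V) = -20 + r (C(r, V) = r - 20 = -20 + r)
√(265 + C(-18, -1)) = √(265 + (-20 - 18)) = √(265 - 38) = √227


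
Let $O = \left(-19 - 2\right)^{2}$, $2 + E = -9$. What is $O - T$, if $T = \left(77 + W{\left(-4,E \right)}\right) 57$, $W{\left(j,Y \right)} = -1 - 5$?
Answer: $-3606$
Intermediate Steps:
$E = -11$ ($E = -2 - 9 = -11$)
$W{\left(j,Y \right)} = -6$
$T = 4047$ ($T = \left(77 - 6\right) 57 = 71 \cdot 57 = 4047$)
$O = 441$ ($O = \left(-21\right)^{2} = 441$)
$O - T = 441 - 4047 = -3606$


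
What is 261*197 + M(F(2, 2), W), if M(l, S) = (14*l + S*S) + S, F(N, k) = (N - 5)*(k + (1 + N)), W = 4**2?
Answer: 51479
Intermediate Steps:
W = 16
F(N, k) = (-5 + N)*(1 + N + k)
M(l, S) = S + S**2 + 14*l (M(l, S) = (14*l + S**2) + S = (S**2 + 14*l) + S = S + S**2 + 14*l)
261*197 + M(F(2, 2), W) = 261*197 + (16 + 16**2 + 14*(-5 + 2**2 - 5*2 - 4*2 + 2*2)) = 51417 + (16 + 256 + 14*(-5 + 4 - 10 - 8 + 4)) = 51417 + (16 + 256 + 14*(-15)) = 51417 + (16 + 256 - 210) = 51417 + 62 = 51479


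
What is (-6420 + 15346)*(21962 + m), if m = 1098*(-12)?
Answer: 78423836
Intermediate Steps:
m = -13176
(-6420 + 15346)*(21962 + m) = (-6420 + 15346)*(21962 - 13176) = 8926*8786 = 78423836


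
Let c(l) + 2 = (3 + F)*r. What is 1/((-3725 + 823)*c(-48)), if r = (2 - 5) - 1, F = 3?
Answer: 1/75452 ≈ 1.3253e-5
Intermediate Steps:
r = -4 (r = -3 - 1 = -4)
c(l) = -26 (c(l) = -2 + (3 + 3)*(-4) = -2 + 6*(-4) = -2 - 24 = -26)
1/((-3725 + 823)*c(-48)) = 1/((-3725 + 823)*(-26)) = -1/26/(-2902) = -1/2902*(-1/26) = 1/75452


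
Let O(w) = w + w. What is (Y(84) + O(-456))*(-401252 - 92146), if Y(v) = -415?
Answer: 654739146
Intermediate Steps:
O(w) = 2*w
(Y(84) + O(-456))*(-401252 - 92146) = (-415 + 2*(-456))*(-401252 - 92146) = (-415 - 912)*(-493398) = -1327*(-493398) = 654739146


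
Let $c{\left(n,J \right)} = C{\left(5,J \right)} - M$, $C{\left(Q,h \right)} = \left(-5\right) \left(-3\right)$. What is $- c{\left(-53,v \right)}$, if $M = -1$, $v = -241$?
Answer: $-16$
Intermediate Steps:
$C{\left(Q,h \right)} = 15$
$c{\left(n,J \right)} = 16$ ($c{\left(n,J \right)} = 15 - -1 = 15 + 1 = 16$)
$- c{\left(-53,v \right)} = \left(-1\right) 16 = -16$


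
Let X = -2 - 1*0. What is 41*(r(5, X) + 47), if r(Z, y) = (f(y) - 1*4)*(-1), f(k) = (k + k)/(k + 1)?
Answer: 1927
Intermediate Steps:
X = -2 (X = -2 + 0 = -2)
f(k) = 2*k/(1 + k) (f(k) = (2*k)/(1 + k) = 2*k/(1 + k))
r(Z, y) = 4 - 2*y/(1 + y) (r(Z, y) = (2*y/(1 + y) - 1*4)*(-1) = (2*y/(1 + y) - 4)*(-1) = (-4 + 2*y/(1 + y))*(-1) = 4 - 2*y/(1 + y))
41*(r(5, X) + 47) = 41*(2*(2 - 2)/(1 - 2) + 47) = 41*(2*0/(-1) + 47) = 41*(2*(-1)*0 + 47) = 41*(0 + 47) = 41*47 = 1927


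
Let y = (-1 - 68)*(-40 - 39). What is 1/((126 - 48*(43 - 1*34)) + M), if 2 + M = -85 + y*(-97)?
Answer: -1/529140 ≈ -1.8899e-6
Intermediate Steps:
y = 5451 (y = -69*(-79) = 5451)
M = -528834 (M = -2 + (-85 + 5451*(-97)) = -2 + (-85 - 528747) = -2 - 528832 = -528834)
1/((126 - 48*(43 - 1*34)) + M) = 1/((126 - 48*(43 - 1*34)) - 528834) = 1/((126 - 48*(43 - 34)) - 528834) = 1/((126 - 48*9) - 528834) = 1/((126 - 432) - 528834) = 1/(-306 - 528834) = 1/(-529140) = -1/529140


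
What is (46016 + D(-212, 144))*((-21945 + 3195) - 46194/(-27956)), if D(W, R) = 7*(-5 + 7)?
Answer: -6031412235045/6989 ≈ -8.6299e+8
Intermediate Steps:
D(W, R) = 14 (D(W, R) = 7*2 = 14)
(46016 + D(-212, 144))*((-21945 + 3195) - 46194/(-27956)) = (46016 + 14)*((-21945 + 3195) - 46194/(-27956)) = 46030*(-18750 - 46194*(-1/27956)) = 46030*(-18750 + 23097/13978) = 46030*(-262064403/13978) = -6031412235045/6989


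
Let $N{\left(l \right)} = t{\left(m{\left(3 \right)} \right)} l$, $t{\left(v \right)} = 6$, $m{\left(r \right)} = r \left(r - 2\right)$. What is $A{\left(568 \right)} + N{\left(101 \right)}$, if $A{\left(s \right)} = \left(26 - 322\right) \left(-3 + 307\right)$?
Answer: $-89378$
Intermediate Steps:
$m{\left(r \right)} = r \left(-2 + r\right)$
$A{\left(s \right)} = -89984$ ($A{\left(s \right)} = \left(-296\right) 304 = -89984$)
$N{\left(l \right)} = 6 l$
$A{\left(568 \right)} + N{\left(101 \right)} = -89984 + 6 \cdot 101 = -89984 + 606 = -89378$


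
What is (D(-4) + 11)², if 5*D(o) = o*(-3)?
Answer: 4489/25 ≈ 179.56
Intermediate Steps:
D(o) = -3*o/5 (D(o) = (o*(-3))/5 = (-3*o)/5 = -3*o/5)
(D(-4) + 11)² = (-⅗*(-4) + 11)² = (12/5 + 11)² = (67/5)² = 4489/25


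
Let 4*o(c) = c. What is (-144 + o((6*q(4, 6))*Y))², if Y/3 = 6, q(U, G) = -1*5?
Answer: 77841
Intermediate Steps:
q(U, G) = -5
Y = 18 (Y = 3*6 = 18)
o(c) = c/4
(-144 + o((6*q(4, 6))*Y))² = (-144 + ((6*(-5))*18)/4)² = (-144 + (-30*18)/4)² = (-144 + (¼)*(-540))² = (-144 - 135)² = (-279)² = 77841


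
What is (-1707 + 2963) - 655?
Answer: 601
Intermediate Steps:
(-1707 + 2963) - 655 = 1256 - 655 = 601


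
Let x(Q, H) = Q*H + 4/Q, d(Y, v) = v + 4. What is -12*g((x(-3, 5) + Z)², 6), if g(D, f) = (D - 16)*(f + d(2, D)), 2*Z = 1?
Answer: -79293865/108 ≈ -7.3420e+5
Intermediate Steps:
Z = ½ (Z = (½)*1 = ½ ≈ 0.50000)
d(Y, v) = 4 + v
x(Q, H) = 4/Q + H*Q (x(Q, H) = H*Q + 4/Q = 4/Q + H*Q)
g(D, f) = (-16 + D)*(4 + D + f) (g(D, f) = (D - 16)*(f + (4 + D)) = (-16 + D)*(4 + D + f))
-12*g((x(-3, 5) + Z)², 6) = -12*(-64 + (((4/(-3) + 5*(-3)) + ½)²)² - 16*6 - 12*((4/(-3) + 5*(-3)) + ½)² + ((4/(-3) + 5*(-3)) + ½)²*6) = -12*(-64 + (((4*(-⅓) - 15) + ½)²)² - 96 - 12*((4*(-⅓) - 15) + ½)² + ((4*(-⅓) - 15) + ½)²*6) = -12*(-64 + (((-4/3 - 15) + ½)²)² - 96 - 12*((-4/3 - 15) + ½)² + ((-4/3 - 15) + ½)²*6) = -12*(-64 + ((-49/3 + ½)²)² - 96 - 12*(-49/3 + ½)² + (-49/3 + ½)²*6) = -12*(-64 + ((-95/6)²)² - 96 - 12*(-95/6)² + (-95/6)²*6) = -12*(-64 + (9025/36)² - 96 - 12*9025/36 + (9025/36)*6) = -12*(-64 + 81450625/1296 - 96 - 9025/3 + 9025/6) = -12*79293865/1296 = -79293865/108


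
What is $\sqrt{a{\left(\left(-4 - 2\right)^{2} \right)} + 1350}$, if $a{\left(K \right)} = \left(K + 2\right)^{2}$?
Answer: $\sqrt{2794} \approx 52.858$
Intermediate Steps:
$a{\left(K \right)} = \left(2 + K\right)^{2}$
$\sqrt{a{\left(\left(-4 - 2\right)^{2} \right)} + 1350} = \sqrt{\left(2 + \left(-4 - 2\right)^{2}\right)^{2} + 1350} = \sqrt{\left(2 + \left(-6\right)^{2}\right)^{2} + 1350} = \sqrt{\left(2 + 36\right)^{2} + 1350} = \sqrt{38^{2} + 1350} = \sqrt{1444 + 1350} = \sqrt{2794}$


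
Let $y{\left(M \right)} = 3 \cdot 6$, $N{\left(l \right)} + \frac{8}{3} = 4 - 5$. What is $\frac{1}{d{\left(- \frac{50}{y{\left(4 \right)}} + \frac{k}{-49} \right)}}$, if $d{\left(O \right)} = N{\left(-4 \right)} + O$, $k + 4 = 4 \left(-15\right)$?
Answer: $- \frac{441}{2266} \approx -0.19462$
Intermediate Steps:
$k = -64$ ($k = -4 + 4 \left(-15\right) = -4 - 60 = -64$)
$N{\left(l \right)} = - \frac{11}{3}$ ($N{\left(l \right)} = - \frac{8}{3} + \left(4 - 5\right) = - \frac{8}{3} - 1 = - \frac{11}{3}$)
$y{\left(M \right)} = 18$
$d{\left(O \right)} = - \frac{11}{3} + O$
$\frac{1}{d{\left(- \frac{50}{y{\left(4 \right)}} + \frac{k}{-49} \right)}} = \frac{1}{- \frac{11}{3} - \left(- \frac{64}{49} + \frac{25}{9}\right)} = \frac{1}{- \frac{11}{3} - \frac{649}{441}} = \frac{1}{- \frac{2266}{441}} = - \frac{441}{2266}$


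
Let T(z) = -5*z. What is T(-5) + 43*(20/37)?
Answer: 1785/37 ≈ 48.243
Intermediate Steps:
T(-5) + 43*(20/37) = -5*(-5) + 43*(20/37) = 25 + 43*(20*(1/37)) = 25 + 43*(20/37) = 25 + 860/37 = 1785/37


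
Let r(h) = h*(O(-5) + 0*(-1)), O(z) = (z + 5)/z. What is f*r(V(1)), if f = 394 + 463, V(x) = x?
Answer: 0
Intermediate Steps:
O(z) = (5 + z)/z
f = 857
r(h) = 0 (r(h) = h*((5 - 5)/(-5) + 0*(-1)) = h*(-1/5*0 + 0) = h*(0 + 0) = h*0 = 0)
f*r(V(1)) = 857*0 = 0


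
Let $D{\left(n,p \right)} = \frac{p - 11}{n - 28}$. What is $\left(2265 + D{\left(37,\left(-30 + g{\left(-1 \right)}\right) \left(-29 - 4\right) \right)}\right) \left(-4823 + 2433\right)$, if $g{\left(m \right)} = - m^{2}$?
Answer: $- \frac{51138830}{9} \approx -5.6821 \cdot 10^{6}$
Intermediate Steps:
$D{\left(n,p \right)} = \frac{-11 + p}{-28 + n}$
$\left(2265 + D{\left(37,\left(-30 + g{\left(-1 \right)}\right) \left(-29 - 4\right) \right)}\right) \left(-4823 + 2433\right) = \left(2265 + \frac{-11 + \left(-30 - \left(-1\right)^{2}\right) \left(-29 - 4\right)}{-28 + 37}\right) \left(-4823 + 2433\right) = \left(2265 + \frac{-11 + \left(-30 - 1\right) \left(-33\right)}{9}\right) \left(-2390\right) = \left(2265 + \frac{-11 - -1023}{9}\right) \left(-2390\right) = \left(2265 + \frac{-11 + 1023}{9}\right) \left(-2390\right) = \left(2265 + \frac{1}{9} \cdot 1012\right) \left(-2390\right) = \left(2265 + \frac{1012}{9}\right) \left(-2390\right) = \frac{21397}{9} \left(-2390\right) = - \frac{51138830}{9}$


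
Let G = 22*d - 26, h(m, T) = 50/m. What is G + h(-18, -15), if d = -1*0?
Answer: -259/9 ≈ -28.778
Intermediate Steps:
d = 0
G = -26 (G = 22*0 - 26 = 0 - 26 = -26)
G + h(-18, -15) = -26 + 50/(-18) = -26 + 50*(-1/18) = -26 - 25/9 = -259/9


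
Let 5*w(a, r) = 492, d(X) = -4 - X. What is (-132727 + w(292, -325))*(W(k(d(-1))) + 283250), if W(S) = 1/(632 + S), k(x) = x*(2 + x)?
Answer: -119275387429393/3175 ≈ -3.7567e+10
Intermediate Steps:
w(a, r) = 492/5 (w(a, r) = (⅕)*492 = 492/5)
(-132727 + w(292, -325))*(W(k(d(-1))) + 283250) = (-132727 + 492/5)*(1/(632 + (-4 - 1*(-1))*(2 + (-4 - 1*(-1)))) + 283250) = -663143*(1/(632 + (-4 + 1)*(2 + (-4 + 1))) + 283250)/5 = -663143*(1/(632 - 3*(2 - 3)) + 283250)/5 = -663143*(1/(632 - 3*(-1)) + 283250)/5 = -663143*(1/(632 + 3) + 283250)/5 = -663143*(1/635 + 283250)/5 = -663143/5*179863751/635 = -119275387429393/3175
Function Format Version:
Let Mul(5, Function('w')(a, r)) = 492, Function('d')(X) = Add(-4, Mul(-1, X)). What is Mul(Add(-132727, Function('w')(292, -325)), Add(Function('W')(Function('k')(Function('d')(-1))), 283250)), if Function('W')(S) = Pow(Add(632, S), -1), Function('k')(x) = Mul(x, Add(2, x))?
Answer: Rational(-119275387429393, 3175) ≈ -3.7567e+10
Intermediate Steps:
Function('w')(a, r) = Rational(492, 5) (Function('w')(a, r) = Mul(Rational(1, 5), 492) = Rational(492, 5))
Mul(Add(-132727, Function('w')(292, -325)), Add(Function('W')(Function('k')(Function('d')(-1))), 283250)) = Mul(Add(-132727, Rational(492, 5)), Add(Pow(Add(632, Mul(Add(-4, Mul(-1, -1)), Add(2, Add(-4, Mul(-1, -1))))), -1), 283250)) = Mul(Rational(-663143, 5), Add(Pow(Add(632, Mul(Add(-4, 1), Add(2, Add(-4, 1)))), -1), 283250)) = Mul(Rational(-663143, 5), Add(Pow(Add(632, Mul(-3, Add(2, -3))), -1), 283250)) = Mul(Rational(-663143, 5), Add(Pow(Add(632, Mul(-3, -1)), -1), 283250)) = Mul(Rational(-663143, 5), Add(Pow(Add(632, 3), -1), 283250)) = Mul(Rational(-663143, 5), Add(Pow(635, -1), 283250)) = Mul(Rational(-663143, 5), Add(Rational(1, 635), 283250)) = Mul(Rational(-663143, 5), Rational(179863751, 635)) = Rational(-119275387429393, 3175)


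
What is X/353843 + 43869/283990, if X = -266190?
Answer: -8581794219/14355410510 ≈ -0.59781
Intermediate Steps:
X/353843 + 43869/283990 = -266190/353843 + 43869/283990 = -266190*1/353843 + 43869*(1/283990) = -266190/353843 + 6267/40570 = -8581794219/14355410510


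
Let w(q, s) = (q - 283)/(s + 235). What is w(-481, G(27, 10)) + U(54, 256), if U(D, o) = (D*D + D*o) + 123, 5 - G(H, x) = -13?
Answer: 4265575/253 ≈ 16860.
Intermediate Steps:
G(H, x) = 18 (G(H, x) = 5 - 1*(-13) = 5 + 13 = 18)
U(D, o) = 123 + D² + D*o (U(D, o) = (D² + D*o) + 123 = 123 + D² + D*o)
w(q, s) = (-283 + q)/(235 + s)
w(-481, G(27, 10)) + U(54, 256) = (-283 - 481)/(235 + 18) + (123 + 54² + 54*256) = -764/253 + (123 + 2916 + 13824) = (1/253)*(-764) + 16863 = -764/253 + 16863 = 4265575/253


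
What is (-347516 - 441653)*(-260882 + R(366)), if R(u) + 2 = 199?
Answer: 205724520765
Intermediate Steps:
R(u) = 197 (R(u) = -2 + 199 = 197)
(-347516 - 441653)*(-260882 + R(366)) = (-347516 - 441653)*(-260882 + 197) = -789169*(-260685) = 205724520765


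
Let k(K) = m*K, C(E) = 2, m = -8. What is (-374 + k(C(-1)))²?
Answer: 152100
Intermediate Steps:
k(K) = -8*K
(-374 + k(C(-1)))² = (-374 - 8*2)² = (-374 - 16)² = (-390)² = 152100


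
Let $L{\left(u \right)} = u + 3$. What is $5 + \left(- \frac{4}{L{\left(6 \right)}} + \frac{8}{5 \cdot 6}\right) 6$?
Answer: $\frac{59}{15} \approx 3.9333$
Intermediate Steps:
$L{\left(u \right)} = 3 + u$
$5 + \left(- \frac{4}{L{\left(6 \right)}} + \frac{8}{5 \cdot 6}\right) 6 = 5 + \left(- \frac{4}{3 + 6} + \frac{8}{5 \cdot 6}\right) 6 = 5 + \left(- \frac{4}{9} + \frac{8}{30}\right) 6 = 5 + \left(\left(-4\right) \frac{1}{9} + 8 \cdot \frac{1}{30}\right) 6 = 5 + \left(- \frac{4}{9} + \frac{4}{15}\right) 6 = 5 - \frac{16}{15} = \frac{59}{15}$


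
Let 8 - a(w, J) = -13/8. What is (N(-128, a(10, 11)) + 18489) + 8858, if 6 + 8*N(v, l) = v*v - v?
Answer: 117641/4 ≈ 29410.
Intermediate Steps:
a(w, J) = 77/8 (a(w, J) = 8 - (-13)/8 = 8 - 1*(-13/8) = 8 + 13/8 = 77/8)
N(v, l) = -3/4 - v/8 + v**2/8 (N(v, l) = -3/4 + (v*v - v)/8 = -3/4 + (v**2 - v)/8 = -3/4 + (-v/8 + v**2/8) = -3/4 - v/8 + v**2/8)
(N(-128, a(10, 11)) + 18489) + 8858 = ((-3/4 - 1/8*(-128) + (1/8)*(-128)**2) + 18489) + 8858 = ((-3/4 + 16 + (1/8)*16384) + 18489) + 8858 = ((-3/4 + 16 + 2048) + 18489) + 8858 = (8253/4 + 18489) + 8858 = 82209/4 + 8858 = 117641/4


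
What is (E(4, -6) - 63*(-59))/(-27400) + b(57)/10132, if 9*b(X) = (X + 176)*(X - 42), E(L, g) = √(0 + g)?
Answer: -20265233/208212600 - I*√6/27400 ≈ -0.097329 - 8.9397e-5*I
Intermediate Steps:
E(L, g) = √g
b(X) = (-42 + X)*(176 + X)/9 (b(X) = ((X + 176)*(X - 42))/9 = ((176 + X)*(-42 + X))/9 = ((-42 + X)*(176 + X))/9 = (-42 + X)*(176 + X)/9)
(E(4, -6) - 63*(-59))/(-27400) + b(57)/10132 = (√(-6) - 63*(-59))/(-27400) + (-2464/3 + (⅑)*57² + (134/9)*57)/10132 = (I*√6 + 3717)*(-1/27400) + (-2464/3 + (⅑)*3249 + 2546/3)*(1/10132) = (3717 + I*√6)*(-1/27400) + (-2464/3 + 361 + 2546/3)*(1/10132) = (-3717/27400 - I*√6/27400) + (1165/3)*(1/10132) = (-3717/27400 - I*√6/27400) + 1165/30396 = -20265233/208212600 - I*√6/27400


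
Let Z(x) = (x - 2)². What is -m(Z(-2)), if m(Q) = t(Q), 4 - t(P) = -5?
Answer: -9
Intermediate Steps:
t(P) = 9 (t(P) = 4 - 1*(-5) = 4 + 5 = 9)
Z(x) = (-2 + x)²
m(Q) = 9
-m(Z(-2)) = -1*9 = -9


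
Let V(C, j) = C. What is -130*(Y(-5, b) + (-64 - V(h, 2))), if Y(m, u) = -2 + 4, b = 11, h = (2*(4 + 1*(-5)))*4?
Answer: 7020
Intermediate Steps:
h = -8 (h = (2*(4 - 5))*4 = (2*(-1))*4 = -2*4 = -8)
Y(m, u) = 2
-130*(Y(-5, b) + (-64 - V(h, 2))) = -130*(2 + (-64 - 1*(-8))) = -130*(2 + (-64 + 8)) = -130*(2 - 56) = -130*(-54) = 7020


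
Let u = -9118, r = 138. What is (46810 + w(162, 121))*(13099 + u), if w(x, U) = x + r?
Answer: 187544910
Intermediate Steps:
w(x, U) = 138 + x (w(x, U) = x + 138 = 138 + x)
(46810 + w(162, 121))*(13099 + u) = (46810 + (138 + 162))*(13099 - 9118) = (46810 + 300)*3981 = 47110*3981 = 187544910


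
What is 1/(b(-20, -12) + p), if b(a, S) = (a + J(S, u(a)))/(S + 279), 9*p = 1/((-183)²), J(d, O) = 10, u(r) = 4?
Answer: -26824689/1004581 ≈ -26.702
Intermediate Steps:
p = 1/301401 (p = 1/(9*((-183)²)) = (⅑)/33489 = (⅑)*(1/33489) = 1/301401 ≈ 3.3178e-6)
b(a, S) = (10 + a)/(279 + S) (b(a, S) = (a + 10)/(S + 279) = (10 + a)/(279 + S))
1/(b(-20, -12) + p) = 1/((10 - 20)/(279 - 12) + 1/301401) = 1/(-10/267 + 1/301401) = 1/(-1004581/26824689) = -26824689/1004581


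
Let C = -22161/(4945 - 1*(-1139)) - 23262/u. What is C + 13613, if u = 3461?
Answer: 95475652861/7018908 ≈ 13603.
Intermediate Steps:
C = -72741743/7018908 (C = -22161/(4945 - 1*(-1139)) - 23262/3461 = -22161/(4945 + 1139) - 23262*1/3461 = -22161/6084 - 23262/3461 = -22161*1/6084 - 23262/3461 = -7387/2028 - 23262/3461 = -72741743/7018908 ≈ -10.364)
C + 13613 = -72741743/7018908 + 13613 = 95475652861/7018908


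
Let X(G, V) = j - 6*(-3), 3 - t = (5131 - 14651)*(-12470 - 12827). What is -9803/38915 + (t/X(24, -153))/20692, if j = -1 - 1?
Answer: -9375045209671/12883666880 ≈ -727.67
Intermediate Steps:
j = -2
t = -240827437 (t = 3 - (5131 - 14651)*(-12470 - 12827) = 3 - (-9520)*(-25297) = 3 - 1*240827440 = 3 - 240827440 = -240827437)
X(G, V) = 16 (X(G, V) = -2 - 6*(-3) = -2 + 18 = 16)
-9803/38915 + (t/X(24, -153))/20692 = -9803/38915 - 240827437/16/20692 = -9803*1/38915 - 240827437*1/16*(1/20692) = -9803/38915 - 240827437/16*1/20692 = -9803/38915 - 240827437/331072 = -9375045209671/12883666880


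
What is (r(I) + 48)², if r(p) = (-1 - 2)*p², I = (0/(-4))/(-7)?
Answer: 2304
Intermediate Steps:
I = 0 (I = (0*(-¼))*(-⅐) = 0*(-⅐) = 0)
r(p) = -3*p²
(r(I) + 48)² = (-3*0² + 48)² = (-3*0 + 48)² = (0 + 48)² = 48² = 2304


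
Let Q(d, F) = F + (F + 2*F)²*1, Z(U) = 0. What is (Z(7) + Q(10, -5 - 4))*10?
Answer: 7200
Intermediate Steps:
Q(d, F) = F + 9*F² (Q(d, F) = F + (3*F)²*1 = F + (9*F²)*1 = F + 9*F²)
(Z(7) + Q(10, -5 - 4))*10 = (0 + (-5 - 4)*(1 + 9*(-5 - 4)))*10 = (0 - 9*(1 + 9*(-9)))*10 = (0 - 9*(1 - 81))*10 = (0 - 9*(-80))*10 = (0 + 720)*10 = 720*10 = 7200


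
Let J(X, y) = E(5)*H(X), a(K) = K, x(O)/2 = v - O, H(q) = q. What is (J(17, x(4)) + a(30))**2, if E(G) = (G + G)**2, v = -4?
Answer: 2992900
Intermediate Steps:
x(O) = -8 - 2*O (x(O) = 2*(-4 - O) = -8 - 2*O)
E(G) = 4*G**2 (E(G) = (2*G)**2 = 4*G**2)
J(X, y) = 100*X (J(X, y) = (4*5**2)*X = (4*25)*X = 100*X)
(J(17, x(4)) + a(30))**2 = (100*17 + 30)**2 = (1700 + 30)**2 = 1730**2 = 2992900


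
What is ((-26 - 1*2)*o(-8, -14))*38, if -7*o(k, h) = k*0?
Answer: 0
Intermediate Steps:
o(k, h) = 0 (o(k, h) = -k*0/7 = -⅐*0 = 0)
((-26 - 1*2)*o(-8, -14))*38 = ((-26 - 1*2)*0)*38 = ((-26 - 2)*0)*38 = -28*0*38 = 0*38 = 0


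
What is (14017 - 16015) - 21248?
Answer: -23246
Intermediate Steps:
(14017 - 16015) - 21248 = -1998 - 21248 = -23246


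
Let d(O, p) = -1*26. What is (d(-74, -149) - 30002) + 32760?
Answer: 2732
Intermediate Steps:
d(O, p) = -26
(d(-74, -149) - 30002) + 32760 = (-26 - 30002) + 32760 = -30028 + 32760 = 2732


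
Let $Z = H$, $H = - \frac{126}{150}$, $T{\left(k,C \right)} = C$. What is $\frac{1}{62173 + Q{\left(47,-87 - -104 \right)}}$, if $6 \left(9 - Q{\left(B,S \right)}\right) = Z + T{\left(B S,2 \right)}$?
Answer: $\frac{150}{9327271} \approx 1.6082 \cdot 10^{-5}$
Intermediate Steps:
$H = - \frac{21}{25}$ ($H = \left(-126\right) \frac{1}{150} = - \frac{21}{25} \approx -0.84$)
$Z = - \frac{21}{25} \approx -0.84$
$Q{\left(B,S \right)} = \frac{1321}{150}$ ($Q{\left(B,S \right)} = 9 - \frac{- \frac{21}{25} + 2}{6} = 9 - \frac{29}{150} = \frac{1321}{150}$)
$\frac{1}{62173 + Q{\left(47,-87 - -104 \right)}} = \frac{1}{62173 + \frac{1321}{150}} = \frac{1}{\frac{9327271}{150}} = \frac{150}{9327271}$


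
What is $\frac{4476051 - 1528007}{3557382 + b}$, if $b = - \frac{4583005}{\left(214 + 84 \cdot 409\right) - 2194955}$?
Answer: $\frac{1273782007388}{1537063859015} \approx 0.82871$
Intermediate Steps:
$b = \frac{916601}{432077}$ ($b = - \frac{4583005}{\left(214 + 34356\right) - 2194955} = - \frac{4583005}{34570 - 2194955} = - \frac{4583005}{-2160385} = \left(-4583005\right) \left(- \frac{1}{2160385}\right) = \frac{916601}{432077} \approx 2.1214$)
$\frac{4476051 - 1528007}{3557382 + b} = \frac{4476051 - 1528007}{3557382 + \frac{916601}{432077}} = \frac{2948044}{\frac{1537063859015}{432077}} = 2948044 \cdot \frac{432077}{1537063859015} = \frac{1273782007388}{1537063859015}$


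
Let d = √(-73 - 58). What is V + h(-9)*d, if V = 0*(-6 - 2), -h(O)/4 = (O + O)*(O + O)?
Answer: -1296*I*√131 ≈ -14833.0*I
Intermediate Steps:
h(O) = -16*O² (h(O) = -4*(O + O)*(O + O) = -4*2*O*2*O = -16*O²)
d = I*√131 (d = √(-131) = I*√131 ≈ 11.446*I)
V = 0 (V = 0*(-8) = 0)
V + h(-9)*d = 0 + (-16*(-9)²)*(I*√131) = 0 + (-16*81)*(I*√131) = 0 - 1296*I*√131 = -1296*I*√131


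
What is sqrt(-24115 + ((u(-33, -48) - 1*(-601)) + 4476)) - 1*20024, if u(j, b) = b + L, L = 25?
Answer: -20024 + 7*I*sqrt(389) ≈ -20024.0 + 138.06*I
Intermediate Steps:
u(j, b) = 25 + b (u(j, b) = b + 25 = 25 + b)
sqrt(-24115 + ((u(-33, -48) - 1*(-601)) + 4476)) - 1*20024 = sqrt(-24115 + (((25 - 48) - 1*(-601)) + 4476)) - 1*20024 = sqrt(-24115 + ((-23 + 601) + 4476)) - 20024 = sqrt(-24115 + (578 + 4476)) - 20024 = sqrt(-24115 + 5054) - 20024 = sqrt(-19061) - 20024 = 7*I*sqrt(389) - 20024 = -20024 + 7*I*sqrt(389)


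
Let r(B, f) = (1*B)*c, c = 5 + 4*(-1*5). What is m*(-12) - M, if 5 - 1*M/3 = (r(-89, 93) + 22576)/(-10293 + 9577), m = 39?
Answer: -417561/716 ≈ -583.19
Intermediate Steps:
c = -15 (c = 5 + 4*(-5) = 5 - 20 = -15)
r(B, f) = -15*B (r(B, f) = (1*B)*(-15) = B*(-15) = -15*B)
M = 82473/716 (M = 15 - 3*(-15*(-89) + 22576)/(-10293 + 9577) = 15 - 3*(1335 + 22576)/(-716) = 15 - 71733*(-1)/716 = 15 - 3*(-23911/716) = 15 + 71733/716 = 82473/716 ≈ 115.19)
m*(-12) - M = 39*(-12) - 1*82473/716 = -468 - 82473/716 = -417561/716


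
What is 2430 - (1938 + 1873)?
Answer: -1381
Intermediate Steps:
2430 - (1938 + 1873) = 2430 - 1*3811 = 2430 - 3811 = -1381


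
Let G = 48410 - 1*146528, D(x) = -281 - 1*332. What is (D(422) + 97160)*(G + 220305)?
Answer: 11796788289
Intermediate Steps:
D(x) = -613 (D(x) = -281 - 332 = -613)
G = -98118 (G = 48410 - 146528 = -98118)
(D(422) + 97160)*(G + 220305) = (-613 + 97160)*(-98118 + 220305) = 96547*122187 = 11796788289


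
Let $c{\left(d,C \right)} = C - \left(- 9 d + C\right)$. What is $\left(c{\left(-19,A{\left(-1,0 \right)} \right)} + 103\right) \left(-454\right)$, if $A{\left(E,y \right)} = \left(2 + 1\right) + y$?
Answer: $30872$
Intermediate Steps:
$A{\left(E,y \right)} = 3 + y$
$c{\left(d,C \right)} = 9 d$ ($c{\left(d,C \right)} = C - \left(C - 9 d\right) = 9 d$)
$\left(c{\left(-19,A{\left(-1,0 \right)} \right)} + 103\right) \left(-454\right) = \left(9 \left(-19\right) + 103\right) \left(-454\right) = \left(-171 + 103\right) \left(-454\right) = \left(-68\right) \left(-454\right) = 30872$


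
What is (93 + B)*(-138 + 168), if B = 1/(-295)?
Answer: 164604/59 ≈ 2789.9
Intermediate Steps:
B = -1/295 ≈ -0.0033898
(93 + B)*(-138 + 168) = (93 - 1/295)*(-138 + 168) = (27434/295)*30 = 164604/59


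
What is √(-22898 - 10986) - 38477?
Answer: -38477 + 2*I*√8471 ≈ -38477.0 + 184.08*I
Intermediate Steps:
√(-22898 - 10986) - 38477 = √(-33884) - 38477 = 2*I*√8471 - 38477 = -38477 + 2*I*√8471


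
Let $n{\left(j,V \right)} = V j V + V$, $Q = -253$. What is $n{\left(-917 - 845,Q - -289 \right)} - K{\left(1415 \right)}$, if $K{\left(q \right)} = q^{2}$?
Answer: $-4285741$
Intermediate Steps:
$n{\left(j,V \right)} = V + j V^{2}$ ($n{\left(j,V \right)} = j V^{2} + V = V + j V^{2}$)
$n{\left(-917 - 845,Q - -289 \right)} - K{\left(1415 \right)} = \left(-253 - -289\right) \left(1 + \left(-253 - -289\right) \left(-917 - 845\right)\right) - 1415^{2} = \left(-253 + 289\right) \left(1 + \left(-253 + 289\right) \left(-917 - 845\right)\right) - 2002225 = 36 \left(1 + 36 \left(-1762\right)\right) - 2002225 = 36 \left(1 - 63432\right) - 2002225 = 36 \left(-63431\right) - 2002225 = -2283516 - 2002225 = -4285741$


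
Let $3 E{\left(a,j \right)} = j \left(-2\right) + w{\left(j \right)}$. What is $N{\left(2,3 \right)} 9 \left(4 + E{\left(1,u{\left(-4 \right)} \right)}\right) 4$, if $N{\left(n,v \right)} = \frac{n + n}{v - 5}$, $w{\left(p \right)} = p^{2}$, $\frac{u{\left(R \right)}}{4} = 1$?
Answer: $-480$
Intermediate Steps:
$u{\left(R \right)} = 4$ ($u{\left(R \right)} = 4 \cdot 1 = 4$)
$E{\left(a,j \right)} = - \frac{2 j}{3} + \frac{j^{2}}{3}$ ($E{\left(a,j \right)} = \frac{j \left(-2\right) + j^{2}}{3} = \frac{- 2 j + j^{2}}{3} = \frac{j^{2} - 2 j}{3} = - \frac{2 j}{3} + \frac{j^{2}}{3}$)
$N{\left(n,v \right)} = \frac{2 n}{-5 + v}$
$N{\left(2,3 \right)} 9 \left(4 + E{\left(1,u{\left(-4 \right)} \right)}\right) 4 = 2 \cdot 2 \frac{1}{-5 + 3} \cdot 9 \left(4 + \frac{1}{3} \cdot 4 \left(-2 + 4\right)\right) 4 = 2 \cdot 2 \frac{1}{-2} \cdot 9 \left(4 + \frac{1}{3} \cdot 4 \cdot 2\right) 4 = 2 \cdot 2 \left(- \frac{1}{2}\right) 9 \left(4 + \frac{8}{3}\right) 4 = \left(-2\right) 9 \cdot \frac{20}{3} \cdot 4 = \left(-18\right) \frac{80}{3} = -480$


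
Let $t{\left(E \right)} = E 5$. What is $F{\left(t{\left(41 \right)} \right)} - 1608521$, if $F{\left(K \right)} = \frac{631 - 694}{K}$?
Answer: $- \frac{329746868}{205} \approx -1.6085 \cdot 10^{6}$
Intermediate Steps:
$t{\left(E \right)} = 5 E$
$F{\left(K \right)} = - \frac{63}{K}$ ($F{\left(K \right)} = \frac{631 - 694}{K} = - \frac{63}{K}$)
$F{\left(t{\left(41 \right)} \right)} - 1608521 = - \frac{63}{5 \cdot 41} - 1608521 = - \frac{63}{205} - 1608521 = - \frac{329746868}{205}$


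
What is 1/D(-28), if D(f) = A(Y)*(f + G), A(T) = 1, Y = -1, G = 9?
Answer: -1/19 ≈ -0.052632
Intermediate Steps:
D(f) = 9 + f (D(f) = 1*(f + 9) = 1*(9 + f) = 9 + f)
1/D(-28) = 1/(9 - 28) = 1/(-19) = -1/19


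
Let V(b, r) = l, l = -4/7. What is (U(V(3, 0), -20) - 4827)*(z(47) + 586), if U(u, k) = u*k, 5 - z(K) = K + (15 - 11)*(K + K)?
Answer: -809016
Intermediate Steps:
l = -4/7 (l = -4*⅐ = -4/7 ≈ -0.57143)
V(b, r) = -4/7
z(K) = 5 - 9*K (z(K) = 5 - (K + (15 - 11)*(K + K)) = 5 - (K + 4*(2*K)) = 5 - (K + 8*K) = 5 - 9*K)
U(u, k) = k*u
(U(V(3, 0), -20) - 4827)*(z(47) + 586) = (-20*(-4/7) - 4827)*((5 - 9*47) + 586) = (80/7 - 4827)*((5 - 423) + 586) = -33709*(-418 + 586)/7 = -33709/7*168 = -809016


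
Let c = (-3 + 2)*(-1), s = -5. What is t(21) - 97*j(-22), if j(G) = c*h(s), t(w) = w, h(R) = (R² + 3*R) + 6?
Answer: -1531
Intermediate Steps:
h(R) = 6 + R² + 3*R
c = 1 (c = -1*(-1) = 1)
j(G) = 16 (j(G) = 1*(6 + (-5)² + 3*(-5)) = 1*(6 + 25 - 15) = 1*16 = 16)
t(21) - 97*j(-22) = 21 - 97*16 = 21 - 1552 = -1531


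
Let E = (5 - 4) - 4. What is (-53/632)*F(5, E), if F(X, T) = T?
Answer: 159/632 ≈ 0.25158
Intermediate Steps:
E = -3 (E = 1 - 4 = -3)
(-53/632)*F(5, E) = -53/632*(-3) = 159/632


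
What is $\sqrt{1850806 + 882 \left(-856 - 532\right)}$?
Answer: $\sqrt{626590} \approx 791.57$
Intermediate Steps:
$\sqrt{1850806 + 882 \left(-856 - 532\right)} = \sqrt{1850806 + 882 \left(-1388\right)} = \sqrt{1850806 - 1224216} = \sqrt{626590}$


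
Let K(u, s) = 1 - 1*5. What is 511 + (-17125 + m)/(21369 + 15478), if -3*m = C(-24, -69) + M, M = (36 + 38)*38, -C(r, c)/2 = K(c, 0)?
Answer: 18810752/36847 ≈ 510.51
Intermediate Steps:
K(u, s) = -4 (K(u, s) = 1 - 5 = -4)
C(r, c) = 8 (C(r, c) = -2*(-4) = 8)
M = 2812 (M = 74*38 = 2812)
m = -940 (m = -(8 + 2812)/3 = -1/3*2820 = -940)
511 + (-17125 + m)/(21369 + 15478) = 511 + (-17125 - 940)/(21369 + 15478) = 511 - 18065/36847 = 18810752/36847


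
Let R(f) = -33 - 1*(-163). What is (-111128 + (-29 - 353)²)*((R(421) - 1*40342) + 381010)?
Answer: 11858407208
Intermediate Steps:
R(f) = 130 (R(f) = -33 + 163 = 130)
(-111128 + (-29 - 353)²)*((R(421) - 1*40342) + 381010) = (-111128 + (-29 - 353)²)*((130 - 1*40342) + 381010) = (-111128 + (-382)²)*((130 - 40342) + 381010) = (-111128 + 145924)*(-40212 + 381010) = 34796*340798 = 11858407208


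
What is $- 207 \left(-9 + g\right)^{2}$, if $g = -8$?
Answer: $-59823$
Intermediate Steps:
$- 207 \left(-9 + g\right)^{2} = - 207 \left(-9 - 8\right)^{2} = - 207 \left(-17\right)^{2} = \left(-207\right) 289 = -59823$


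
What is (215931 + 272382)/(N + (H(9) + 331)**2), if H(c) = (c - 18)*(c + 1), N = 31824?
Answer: 488313/89905 ≈ 5.4314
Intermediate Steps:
H(c) = (1 + c)*(-18 + c) (H(c) = (-18 + c)*(1 + c) = (1 + c)*(-18 + c))
(215931 + 272382)/(N + (H(9) + 331)**2) = (215931 + 272382)/(31824 + ((-18 + 9**2 - 17*9) + 331)**2) = 488313/(31824 + ((-18 + 81 - 153) + 331)**2) = 488313/(31824 + (-90 + 331)**2) = 488313/(31824 + 241**2) = 488313/(31824 + 58081) = 488313/89905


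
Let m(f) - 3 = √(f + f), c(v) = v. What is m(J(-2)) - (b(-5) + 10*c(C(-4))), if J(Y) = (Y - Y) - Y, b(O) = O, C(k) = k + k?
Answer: 90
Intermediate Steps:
C(k) = 2*k
J(Y) = -Y (J(Y) = 0 - Y = -Y)
m(f) = 3 + √2*√f (m(f) = 3 + √(f + f) = 3 + √(2*f) = 3 + √2*√f)
m(J(-2)) - (b(-5) + 10*c(C(-4))) = (3 + √2*√(-1*(-2))) - (-5 + 10*(2*(-4))) = (3 + √2*√2) - (-5 + 10*(-8)) = (3 + 2) - (-5 - 80) = 5 - 1*(-85) = 5 + 85 = 90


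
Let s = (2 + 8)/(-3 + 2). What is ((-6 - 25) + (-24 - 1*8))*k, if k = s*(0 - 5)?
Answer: -3150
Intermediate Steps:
s = -10 (s = 10/(-1) = 10*(-1) = -10)
k = 50 (k = -10*(0 - 5) = -10*(-5) = 50)
((-6 - 25) + (-24 - 1*8))*k = ((-6 - 25) + (-24 - 1*8))*50 = (-31 + (-24 - 8))*50 = (-31 - 32)*50 = -63*50 = -3150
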